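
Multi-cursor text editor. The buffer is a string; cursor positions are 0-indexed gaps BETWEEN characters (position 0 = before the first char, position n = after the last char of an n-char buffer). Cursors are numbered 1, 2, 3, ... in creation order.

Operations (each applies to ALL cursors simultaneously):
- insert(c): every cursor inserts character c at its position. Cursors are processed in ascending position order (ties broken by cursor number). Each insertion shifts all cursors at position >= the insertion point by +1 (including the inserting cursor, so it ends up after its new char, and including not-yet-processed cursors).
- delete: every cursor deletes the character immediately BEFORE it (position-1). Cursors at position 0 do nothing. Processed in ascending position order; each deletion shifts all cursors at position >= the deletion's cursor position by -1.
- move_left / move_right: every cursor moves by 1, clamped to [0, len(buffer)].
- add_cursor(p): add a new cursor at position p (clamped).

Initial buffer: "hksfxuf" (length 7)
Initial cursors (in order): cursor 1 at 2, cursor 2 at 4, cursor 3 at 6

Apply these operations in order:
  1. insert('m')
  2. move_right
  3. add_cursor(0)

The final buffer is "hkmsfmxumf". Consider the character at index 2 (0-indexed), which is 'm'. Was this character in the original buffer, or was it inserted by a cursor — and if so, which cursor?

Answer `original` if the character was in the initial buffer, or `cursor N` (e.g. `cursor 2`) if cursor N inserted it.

After op 1 (insert('m')): buffer="hkmsfmxumf" (len 10), cursors c1@3 c2@6 c3@9, authorship ..1..2..3.
After op 2 (move_right): buffer="hkmsfmxumf" (len 10), cursors c1@4 c2@7 c3@10, authorship ..1..2..3.
After op 3 (add_cursor(0)): buffer="hkmsfmxumf" (len 10), cursors c4@0 c1@4 c2@7 c3@10, authorship ..1..2..3.
Authorship (.=original, N=cursor N): . . 1 . . 2 . . 3 .
Index 2: author = 1

Answer: cursor 1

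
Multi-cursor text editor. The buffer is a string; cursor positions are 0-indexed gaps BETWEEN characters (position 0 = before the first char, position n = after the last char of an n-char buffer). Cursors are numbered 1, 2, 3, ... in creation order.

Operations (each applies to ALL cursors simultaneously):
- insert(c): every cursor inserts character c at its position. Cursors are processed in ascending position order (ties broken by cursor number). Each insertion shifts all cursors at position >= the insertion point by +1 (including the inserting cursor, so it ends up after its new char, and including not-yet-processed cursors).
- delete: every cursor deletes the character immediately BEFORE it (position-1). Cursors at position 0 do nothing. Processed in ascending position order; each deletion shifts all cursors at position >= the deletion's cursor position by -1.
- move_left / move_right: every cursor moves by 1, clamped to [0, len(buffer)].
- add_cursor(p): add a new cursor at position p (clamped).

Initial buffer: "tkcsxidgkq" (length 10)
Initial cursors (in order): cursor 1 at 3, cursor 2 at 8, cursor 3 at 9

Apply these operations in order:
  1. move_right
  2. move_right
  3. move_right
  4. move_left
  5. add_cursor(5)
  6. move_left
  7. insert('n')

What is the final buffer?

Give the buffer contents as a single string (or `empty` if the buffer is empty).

Answer: tkcsnnxidgnnkq

Derivation:
After op 1 (move_right): buffer="tkcsxidgkq" (len 10), cursors c1@4 c2@9 c3@10, authorship ..........
After op 2 (move_right): buffer="tkcsxidgkq" (len 10), cursors c1@5 c2@10 c3@10, authorship ..........
After op 3 (move_right): buffer="tkcsxidgkq" (len 10), cursors c1@6 c2@10 c3@10, authorship ..........
After op 4 (move_left): buffer="tkcsxidgkq" (len 10), cursors c1@5 c2@9 c3@9, authorship ..........
After op 5 (add_cursor(5)): buffer="tkcsxidgkq" (len 10), cursors c1@5 c4@5 c2@9 c3@9, authorship ..........
After op 6 (move_left): buffer="tkcsxidgkq" (len 10), cursors c1@4 c4@4 c2@8 c3@8, authorship ..........
After op 7 (insert('n')): buffer="tkcsnnxidgnnkq" (len 14), cursors c1@6 c4@6 c2@12 c3@12, authorship ....14....23..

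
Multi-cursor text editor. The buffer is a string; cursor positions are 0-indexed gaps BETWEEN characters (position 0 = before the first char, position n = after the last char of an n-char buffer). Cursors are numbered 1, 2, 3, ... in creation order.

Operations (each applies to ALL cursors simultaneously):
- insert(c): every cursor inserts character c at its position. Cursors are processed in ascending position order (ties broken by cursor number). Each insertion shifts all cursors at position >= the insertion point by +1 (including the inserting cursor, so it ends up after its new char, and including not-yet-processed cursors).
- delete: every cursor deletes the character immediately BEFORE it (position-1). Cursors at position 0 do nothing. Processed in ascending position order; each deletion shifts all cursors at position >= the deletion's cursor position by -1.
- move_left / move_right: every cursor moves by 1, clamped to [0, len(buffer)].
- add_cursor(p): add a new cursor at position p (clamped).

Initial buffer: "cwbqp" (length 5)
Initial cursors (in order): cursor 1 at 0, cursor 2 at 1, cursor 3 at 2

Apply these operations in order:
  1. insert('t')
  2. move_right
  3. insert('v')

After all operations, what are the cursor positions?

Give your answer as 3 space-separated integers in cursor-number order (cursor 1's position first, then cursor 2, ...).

Answer: 3 6 9

Derivation:
After op 1 (insert('t')): buffer="tctwtbqp" (len 8), cursors c1@1 c2@3 c3@5, authorship 1.2.3...
After op 2 (move_right): buffer="tctwtbqp" (len 8), cursors c1@2 c2@4 c3@6, authorship 1.2.3...
After op 3 (insert('v')): buffer="tcvtwvtbvqp" (len 11), cursors c1@3 c2@6 c3@9, authorship 1.12.23.3..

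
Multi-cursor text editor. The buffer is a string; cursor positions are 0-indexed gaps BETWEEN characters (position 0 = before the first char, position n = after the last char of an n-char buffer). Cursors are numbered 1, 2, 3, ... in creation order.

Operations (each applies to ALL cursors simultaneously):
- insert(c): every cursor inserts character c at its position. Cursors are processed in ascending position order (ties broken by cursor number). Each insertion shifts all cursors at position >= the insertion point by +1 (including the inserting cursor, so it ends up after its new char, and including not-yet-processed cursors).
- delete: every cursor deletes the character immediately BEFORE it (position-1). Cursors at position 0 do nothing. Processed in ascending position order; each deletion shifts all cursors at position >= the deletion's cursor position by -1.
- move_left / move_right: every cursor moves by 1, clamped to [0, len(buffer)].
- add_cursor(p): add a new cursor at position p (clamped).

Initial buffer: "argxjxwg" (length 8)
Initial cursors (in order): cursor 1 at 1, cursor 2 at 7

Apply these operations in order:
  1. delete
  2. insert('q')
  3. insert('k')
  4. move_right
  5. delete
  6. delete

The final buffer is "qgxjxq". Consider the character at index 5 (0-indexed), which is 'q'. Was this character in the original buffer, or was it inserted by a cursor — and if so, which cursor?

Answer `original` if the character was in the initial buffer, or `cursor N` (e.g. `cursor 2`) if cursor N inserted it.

After op 1 (delete): buffer="rgxjxg" (len 6), cursors c1@0 c2@5, authorship ......
After op 2 (insert('q')): buffer="qrgxjxqg" (len 8), cursors c1@1 c2@7, authorship 1.....2.
After op 3 (insert('k')): buffer="qkrgxjxqkg" (len 10), cursors c1@2 c2@9, authorship 11.....22.
After op 4 (move_right): buffer="qkrgxjxqkg" (len 10), cursors c1@3 c2@10, authorship 11.....22.
After op 5 (delete): buffer="qkgxjxqk" (len 8), cursors c1@2 c2@8, authorship 11....22
After op 6 (delete): buffer="qgxjxq" (len 6), cursors c1@1 c2@6, authorship 1....2
Authorship (.=original, N=cursor N): 1 . . . . 2
Index 5: author = 2

Answer: cursor 2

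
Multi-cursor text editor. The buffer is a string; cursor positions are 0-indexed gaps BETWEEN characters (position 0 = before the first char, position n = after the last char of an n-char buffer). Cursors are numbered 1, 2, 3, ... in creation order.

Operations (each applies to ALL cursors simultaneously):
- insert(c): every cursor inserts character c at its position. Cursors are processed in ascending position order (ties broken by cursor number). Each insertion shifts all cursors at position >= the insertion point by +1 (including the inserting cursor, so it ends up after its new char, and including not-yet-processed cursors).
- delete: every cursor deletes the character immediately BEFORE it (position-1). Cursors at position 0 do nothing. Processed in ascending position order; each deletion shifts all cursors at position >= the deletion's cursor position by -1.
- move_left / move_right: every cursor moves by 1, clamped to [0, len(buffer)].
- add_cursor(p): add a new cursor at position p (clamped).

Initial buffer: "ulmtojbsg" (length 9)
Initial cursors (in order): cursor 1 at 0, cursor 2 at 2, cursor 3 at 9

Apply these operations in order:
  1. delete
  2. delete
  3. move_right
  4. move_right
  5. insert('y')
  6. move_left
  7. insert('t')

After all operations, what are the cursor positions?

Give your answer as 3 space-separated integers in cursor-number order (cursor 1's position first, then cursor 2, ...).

After op 1 (delete): buffer="umtojbs" (len 7), cursors c1@0 c2@1 c3@7, authorship .......
After op 2 (delete): buffer="mtojb" (len 5), cursors c1@0 c2@0 c3@5, authorship .....
After op 3 (move_right): buffer="mtojb" (len 5), cursors c1@1 c2@1 c3@5, authorship .....
After op 4 (move_right): buffer="mtojb" (len 5), cursors c1@2 c2@2 c3@5, authorship .....
After op 5 (insert('y')): buffer="mtyyojby" (len 8), cursors c1@4 c2@4 c3@8, authorship ..12...3
After op 6 (move_left): buffer="mtyyojby" (len 8), cursors c1@3 c2@3 c3@7, authorship ..12...3
After op 7 (insert('t')): buffer="mtyttyojbty" (len 11), cursors c1@5 c2@5 c3@10, authorship ..1122...33

Answer: 5 5 10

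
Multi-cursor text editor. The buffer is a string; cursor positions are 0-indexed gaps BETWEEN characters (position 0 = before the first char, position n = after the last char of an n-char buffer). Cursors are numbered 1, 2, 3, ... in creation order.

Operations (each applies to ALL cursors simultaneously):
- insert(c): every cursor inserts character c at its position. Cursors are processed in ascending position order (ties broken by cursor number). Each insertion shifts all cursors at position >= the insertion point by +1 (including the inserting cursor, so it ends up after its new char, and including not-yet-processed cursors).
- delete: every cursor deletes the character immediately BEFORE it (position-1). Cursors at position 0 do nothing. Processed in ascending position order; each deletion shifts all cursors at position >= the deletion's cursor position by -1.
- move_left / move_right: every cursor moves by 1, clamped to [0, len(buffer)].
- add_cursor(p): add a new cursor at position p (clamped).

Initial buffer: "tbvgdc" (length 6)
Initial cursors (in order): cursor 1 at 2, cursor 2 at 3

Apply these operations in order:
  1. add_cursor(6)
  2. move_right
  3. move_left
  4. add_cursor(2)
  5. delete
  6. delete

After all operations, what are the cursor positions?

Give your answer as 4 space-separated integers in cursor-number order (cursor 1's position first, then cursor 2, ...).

After op 1 (add_cursor(6)): buffer="tbvgdc" (len 6), cursors c1@2 c2@3 c3@6, authorship ......
After op 2 (move_right): buffer="tbvgdc" (len 6), cursors c1@3 c2@4 c3@6, authorship ......
After op 3 (move_left): buffer="tbvgdc" (len 6), cursors c1@2 c2@3 c3@5, authorship ......
After op 4 (add_cursor(2)): buffer="tbvgdc" (len 6), cursors c1@2 c4@2 c2@3 c3@5, authorship ......
After op 5 (delete): buffer="gc" (len 2), cursors c1@0 c2@0 c4@0 c3@1, authorship ..
After op 6 (delete): buffer="c" (len 1), cursors c1@0 c2@0 c3@0 c4@0, authorship .

Answer: 0 0 0 0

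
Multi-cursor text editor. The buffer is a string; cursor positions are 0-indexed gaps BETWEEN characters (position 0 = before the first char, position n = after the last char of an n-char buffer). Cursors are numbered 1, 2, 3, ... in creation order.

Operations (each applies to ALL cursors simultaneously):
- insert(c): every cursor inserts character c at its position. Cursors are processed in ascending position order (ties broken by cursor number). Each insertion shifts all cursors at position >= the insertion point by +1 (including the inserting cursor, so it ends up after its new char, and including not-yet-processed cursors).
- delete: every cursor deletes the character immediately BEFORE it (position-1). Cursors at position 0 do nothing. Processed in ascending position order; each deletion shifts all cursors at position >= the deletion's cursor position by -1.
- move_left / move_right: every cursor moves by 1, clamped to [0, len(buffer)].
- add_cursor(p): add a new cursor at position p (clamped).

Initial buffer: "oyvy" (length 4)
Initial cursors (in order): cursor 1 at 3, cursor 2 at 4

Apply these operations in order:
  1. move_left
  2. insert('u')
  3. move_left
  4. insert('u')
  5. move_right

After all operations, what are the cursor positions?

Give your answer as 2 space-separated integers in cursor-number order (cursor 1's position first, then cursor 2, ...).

Answer: 4 7

Derivation:
After op 1 (move_left): buffer="oyvy" (len 4), cursors c1@2 c2@3, authorship ....
After op 2 (insert('u')): buffer="oyuvuy" (len 6), cursors c1@3 c2@5, authorship ..1.2.
After op 3 (move_left): buffer="oyuvuy" (len 6), cursors c1@2 c2@4, authorship ..1.2.
After op 4 (insert('u')): buffer="oyuuvuuy" (len 8), cursors c1@3 c2@6, authorship ..11.22.
After op 5 (move_right): buffer="oyuuvuuy" (len 8), cursors c1@4 c2@7, authorship ..11.22.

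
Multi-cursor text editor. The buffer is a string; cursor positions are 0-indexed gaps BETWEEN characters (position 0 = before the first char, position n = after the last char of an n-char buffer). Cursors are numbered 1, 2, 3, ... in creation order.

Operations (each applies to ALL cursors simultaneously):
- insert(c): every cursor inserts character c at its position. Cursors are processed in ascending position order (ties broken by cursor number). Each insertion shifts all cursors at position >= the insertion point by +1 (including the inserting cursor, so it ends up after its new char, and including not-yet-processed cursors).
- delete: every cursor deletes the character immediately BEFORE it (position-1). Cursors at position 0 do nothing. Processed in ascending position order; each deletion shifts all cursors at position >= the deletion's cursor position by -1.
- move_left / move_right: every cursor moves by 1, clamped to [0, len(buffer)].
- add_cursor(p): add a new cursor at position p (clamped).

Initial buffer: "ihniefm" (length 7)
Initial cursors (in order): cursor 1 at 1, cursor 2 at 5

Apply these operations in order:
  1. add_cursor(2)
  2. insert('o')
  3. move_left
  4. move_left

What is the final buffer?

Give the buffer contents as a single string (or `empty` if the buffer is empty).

Answer: iohonieofm

Derivation:
After op 1 (add_cursor(2)): buffer="ihniefm" (len 7), cursors c1@1 c3@2 c2@5, authorship .......
After op 2 (insert('o')): buffer="iohonieofm" (len 10), cursors c1@2 c3@4 c2@8, authorship .1.3...2..
After op 3 (move_left): buffer="iohonieofm" (len 10), cursors c1@1 c3@3 c2@7, authorship .1.3...2..
After op 4 (move_left): buffer="iohonieofm" (len 10), cursors c1@0 c3@2 c2@6, authorship .1.3...2..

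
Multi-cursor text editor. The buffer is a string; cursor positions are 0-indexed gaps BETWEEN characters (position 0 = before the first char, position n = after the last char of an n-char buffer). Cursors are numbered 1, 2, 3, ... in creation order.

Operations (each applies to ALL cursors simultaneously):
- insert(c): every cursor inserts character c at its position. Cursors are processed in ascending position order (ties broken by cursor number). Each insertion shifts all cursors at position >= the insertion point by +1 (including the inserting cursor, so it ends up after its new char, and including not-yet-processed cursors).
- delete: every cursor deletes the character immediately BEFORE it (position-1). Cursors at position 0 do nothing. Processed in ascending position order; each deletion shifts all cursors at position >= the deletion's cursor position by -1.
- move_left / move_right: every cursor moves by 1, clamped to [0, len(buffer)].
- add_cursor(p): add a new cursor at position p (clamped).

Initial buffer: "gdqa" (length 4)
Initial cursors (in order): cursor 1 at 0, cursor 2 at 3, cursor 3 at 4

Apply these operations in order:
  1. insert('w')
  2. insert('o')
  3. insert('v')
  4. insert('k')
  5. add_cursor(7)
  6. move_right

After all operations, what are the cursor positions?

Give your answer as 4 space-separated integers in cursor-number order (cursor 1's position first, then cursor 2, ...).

After op 1 (insert('w')): buffer="wgdqwaw" (len 7), cursors c1@1 c2@5 c3@7, authorship 1...2.3
After op 2 (insert('o')): buffer="wogdqwoawo" (len 10), cursors c1@2 c2@7 c3@10, authorship 11...22.33
After op 3 (insert('v')): buffer="wovgdqwovawov" (len 13), cursors c1@3 c2@9 c3@13, authorship 111...222.333
After op 4 (insert('k')): buffer="wovkgdqwovkawovk" (len 16), cursors c1@4 c2@11 c3@16, authorship 1111...2222.3333
After op 5 (add_cursor(7)): buffer="wovkgdqwovkawovk" (len 16), cursors c1@4 c4@7 c2@11 c3@16, authorship 1111...2222.3333
After op 6 (move_right): buffer="wovkgdqwovkawovk" (len 16), cursors c1@5 c4@8 c2@12 c3@16, authorship 1111...2222.3333

Answer: 5 12 16 8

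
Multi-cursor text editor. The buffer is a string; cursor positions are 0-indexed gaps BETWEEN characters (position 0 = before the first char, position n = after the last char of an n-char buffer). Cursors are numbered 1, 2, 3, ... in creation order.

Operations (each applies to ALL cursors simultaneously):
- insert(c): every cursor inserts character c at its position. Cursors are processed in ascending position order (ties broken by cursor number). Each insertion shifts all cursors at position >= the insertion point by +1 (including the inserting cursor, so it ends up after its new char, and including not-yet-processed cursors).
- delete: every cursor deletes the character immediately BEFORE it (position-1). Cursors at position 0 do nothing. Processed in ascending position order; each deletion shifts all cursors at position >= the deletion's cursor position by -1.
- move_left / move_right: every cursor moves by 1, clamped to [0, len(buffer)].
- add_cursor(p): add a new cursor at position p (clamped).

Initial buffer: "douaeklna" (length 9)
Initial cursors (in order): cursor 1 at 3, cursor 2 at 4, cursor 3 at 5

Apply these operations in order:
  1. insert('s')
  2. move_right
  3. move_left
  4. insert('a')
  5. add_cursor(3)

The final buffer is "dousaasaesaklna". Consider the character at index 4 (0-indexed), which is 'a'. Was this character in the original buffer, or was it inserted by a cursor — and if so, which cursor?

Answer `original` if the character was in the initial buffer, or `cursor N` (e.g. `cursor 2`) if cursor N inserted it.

Answer: cursor 1

Derivation:
After op 1 (insert('s')): buffer="dousasesklna" (len 12), cursors c1@4 c2@6 c3@8, authorship ...1.2.3....
After op 2 (move_right): buffer="dousasesklna" (len 12), cursors c1@5 c2@7 c3@9, authorship ...1.2.3....
After op 3 (move_left): buffer="dousasesklna" (len 12), cursors c1@4 c2@6 c3@8, authorship ...1.2.3....
After op 4 (insert('a')): buffer="dousaasaesaklna" (len 15), cursors c1@5 c2@8 c3@11, authorship ...11.22.33....
After op 5 (add_cursor(3)): buffer="dousaasaesaklna" (len 15), cursors c4@3 c1@5 c2@8 c3@11, authorship ...11.22.33....
Authorship (.=original, N=cursor N): . . . 1 1 . 2 2 . 3 3 . . . .
Index 4: author = 1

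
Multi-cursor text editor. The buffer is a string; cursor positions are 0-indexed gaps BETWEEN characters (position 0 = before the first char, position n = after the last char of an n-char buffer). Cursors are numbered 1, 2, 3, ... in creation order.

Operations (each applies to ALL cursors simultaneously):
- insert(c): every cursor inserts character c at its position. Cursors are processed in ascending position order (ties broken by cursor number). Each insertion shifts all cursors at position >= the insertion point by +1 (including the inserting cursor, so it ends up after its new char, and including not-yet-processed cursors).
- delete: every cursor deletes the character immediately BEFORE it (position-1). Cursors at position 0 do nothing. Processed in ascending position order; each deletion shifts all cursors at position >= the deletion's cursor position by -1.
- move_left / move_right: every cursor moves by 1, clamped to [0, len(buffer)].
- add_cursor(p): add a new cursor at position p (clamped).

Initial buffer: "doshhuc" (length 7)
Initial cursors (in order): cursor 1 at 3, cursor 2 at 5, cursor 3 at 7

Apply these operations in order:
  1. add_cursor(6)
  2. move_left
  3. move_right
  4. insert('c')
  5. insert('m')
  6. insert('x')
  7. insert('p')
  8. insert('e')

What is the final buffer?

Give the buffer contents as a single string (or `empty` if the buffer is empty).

Answer: doscmxpehhcmxpeucmxpeccmxpe

Derivation:
After op 1 (add_cursor(6)): buffer="doshhuc" (len 7), cursors c1@3 c2@5 c4@6 c3@7, authorship .......
After op 2 (move_left): buffer="doshhuc" (len 7), cursors c1@2 c2@4 c4@5 c3@6, authorship .......
After op 3 (move_right): buffer="doshhuc" (len 7), cursors c1@3 c2@5 c4@6 c3@7, authorship .......
After op 4 (insert('c')): buffer="doschhcuccc" (len 11), cursors c1@4 c2@7 c4@9 c3@11, authorship ...1..2.4.3
After op 5 (insert('m')): buffer="doscmhhcmucmccm" (len 15), cursors c1@5 c2@9 c4@12 c3@15, authorship ...11..22.44.33
After op 6 (insert('x')): buffer="doscmxhhcmxucmxccmx" (len 19), cursors c1@6 c2@11 c4@15 c3@19, authorship ...111..222.444.333
After op 7 (insert('p')): buffer="doscmxphhcmxpucmxpccmxp" (len 23), cursors c1@7 c2@13 c4@18 c3@23, authorship ...1111..2222.4444.3333
After op 8 (insert('e')): buffer="doscmxpehhcmxpeucmxpeccmxpe" (len 27), cursors c1@8 c2@15 c4@21 c3@27, authorship ...11111..22222.44444.33333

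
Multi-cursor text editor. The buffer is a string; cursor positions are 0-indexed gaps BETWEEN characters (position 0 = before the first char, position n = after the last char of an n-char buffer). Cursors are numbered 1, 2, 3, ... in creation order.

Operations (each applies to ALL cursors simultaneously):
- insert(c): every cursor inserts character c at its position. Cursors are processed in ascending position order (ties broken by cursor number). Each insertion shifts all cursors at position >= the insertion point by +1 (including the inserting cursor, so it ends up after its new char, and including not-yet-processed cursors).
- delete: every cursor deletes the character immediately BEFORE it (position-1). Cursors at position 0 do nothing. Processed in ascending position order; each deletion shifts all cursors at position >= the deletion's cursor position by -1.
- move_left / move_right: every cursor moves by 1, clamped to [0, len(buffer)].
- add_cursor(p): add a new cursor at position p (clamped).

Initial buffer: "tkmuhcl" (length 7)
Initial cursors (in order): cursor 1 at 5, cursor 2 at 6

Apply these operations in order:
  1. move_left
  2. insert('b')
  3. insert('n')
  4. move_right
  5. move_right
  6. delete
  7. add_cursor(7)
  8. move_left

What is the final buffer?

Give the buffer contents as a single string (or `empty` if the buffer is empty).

After op 1 (move_left): buffer="tkmuhcl" (len 7), cursors c1@4 c2@5, authorship .......
After op 2 (insert('b')): buffer="tkmubhbcl" (len 9), cursors c1@5 c2@7, authorship ....1.2..
After op 3 (insert('n')): buffer="tkmubnhbncl" (len 11), cursors c1@6 c2@9, authorship ....11.22..
After op 4 (move_right): buffer="tkmubnhbncl" (len 11), cursors c1@7 c2@10, authorship ....11.22..
After op 5 (move_right): buffer="tkmubnhbncl" (len 11), cursors c1@8 c2@11, authorship ....11.22..
After op 6 (delete): buffer="tkmubnhnc" (len 9), cursors c1@7 c2@9, authorship ....11.2.
After op 7 (add_cursor(7)): buffer="tkmubnhnc" (len 9), cursors c1@7 c3@7 c2@9, authorship ....11.2.
After op 8 (move_left): buffer="tkmubnhnc" (len 9), cursors c1@6 c3@6 c2@8, authorship ....11.2.

Answer: tkmubnhnc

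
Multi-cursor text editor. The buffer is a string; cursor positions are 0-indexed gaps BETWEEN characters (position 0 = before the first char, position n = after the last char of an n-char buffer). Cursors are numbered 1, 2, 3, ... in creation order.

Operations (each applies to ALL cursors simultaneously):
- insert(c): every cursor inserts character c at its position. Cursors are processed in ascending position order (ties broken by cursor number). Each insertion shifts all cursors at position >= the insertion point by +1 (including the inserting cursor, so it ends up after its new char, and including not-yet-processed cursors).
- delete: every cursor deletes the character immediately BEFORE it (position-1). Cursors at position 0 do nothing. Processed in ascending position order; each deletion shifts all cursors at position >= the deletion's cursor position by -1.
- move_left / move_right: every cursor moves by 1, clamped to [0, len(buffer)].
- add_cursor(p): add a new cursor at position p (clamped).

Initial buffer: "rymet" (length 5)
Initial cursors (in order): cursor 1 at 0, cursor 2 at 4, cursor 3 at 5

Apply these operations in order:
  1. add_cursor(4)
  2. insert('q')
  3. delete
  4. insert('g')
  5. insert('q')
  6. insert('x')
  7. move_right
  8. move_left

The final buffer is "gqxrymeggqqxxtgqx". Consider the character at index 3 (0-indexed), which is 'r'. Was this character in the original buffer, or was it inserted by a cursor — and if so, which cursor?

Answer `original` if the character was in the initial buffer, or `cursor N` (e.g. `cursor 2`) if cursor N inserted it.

Answer: original

Derivation:
After op 1 (add_cursor(4)): buffer="rymet" (len 5), cursors c1@0 c2@4 c4@4 c3@5, authorship .....
After op 2 (insert('q')): buffer="qrymeqqtq" (len 9), cursors c1@1 c2@7 c4@7 c3@9, authorship 1....24.3
After op 3 (delete): buffer="rymet" (len 5), cursors c1@0 c2@4 c4@4 c3@5, authorship .....
After op 4 (insert('g')): buffer="grymeggtg" (len 9), cursors c1@1 c2@7 c4@7 c3@9, authorship 1....24.3
After op 5 (insert('q')): buffer="gqrymeggqqtgq" (len 13), cursors c1@2 c2@10 c4@10 c3@13, authorship 11....2424.33
After op 6 (insert('x')): buffer="gqxrymeggqqxxtgqx" (len 17), cursors c1@3 c2@13 c4@13 c3@17, authorship 111....242424.333
After op 7 (move_right): buffer="gqxrymeggqqxxtgqx" (len 17), cursors c1@4 c2@14 c4@14 c3@17, authorship 111....242424.333
After op 8 (move_left): buffer="gqxrymeggqqxxtgqx" (len 17), cursors c1@3 c2@13 c4@13 c3@16, authorship 111....242424.333
Authorship (.=original, N=cursor N): 1 1 1 . . . . 2 4 2 4 2 4 . 3 3 3
Index 3: author = original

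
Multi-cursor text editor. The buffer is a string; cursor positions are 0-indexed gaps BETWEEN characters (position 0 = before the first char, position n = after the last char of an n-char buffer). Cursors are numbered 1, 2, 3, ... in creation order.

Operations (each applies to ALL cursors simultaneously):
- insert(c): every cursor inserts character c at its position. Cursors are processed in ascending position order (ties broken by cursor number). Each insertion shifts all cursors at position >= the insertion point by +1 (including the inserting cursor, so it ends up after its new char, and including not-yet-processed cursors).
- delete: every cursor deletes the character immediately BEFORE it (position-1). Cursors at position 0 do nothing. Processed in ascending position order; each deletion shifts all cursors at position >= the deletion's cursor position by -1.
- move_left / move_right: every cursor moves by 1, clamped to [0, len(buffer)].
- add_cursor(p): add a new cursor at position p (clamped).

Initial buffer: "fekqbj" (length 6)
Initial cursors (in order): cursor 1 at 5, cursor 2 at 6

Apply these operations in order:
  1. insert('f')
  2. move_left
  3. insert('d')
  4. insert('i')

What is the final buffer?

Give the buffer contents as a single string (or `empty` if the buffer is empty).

After op 1 (insert('f')): buffer="fekqbfjf" (len 8), cursors c1@6 c2@8, authorship .....1.2
After op 2 (move_left): buffer="fekqbfjf" (len 8), cursors c1@5 c2@7, authorship .....1.2
After op 3 (insert('d')): buffer="fekqbdfjdf" (len 10), cursors c1@6 c2@9, authorship .....11.22
After op 4 (insert('i')): buffer="fekqbdifjdif" (len 12), cursors c1@7 c2@11, authorship .....111.222

Answer: fekqbdifjdif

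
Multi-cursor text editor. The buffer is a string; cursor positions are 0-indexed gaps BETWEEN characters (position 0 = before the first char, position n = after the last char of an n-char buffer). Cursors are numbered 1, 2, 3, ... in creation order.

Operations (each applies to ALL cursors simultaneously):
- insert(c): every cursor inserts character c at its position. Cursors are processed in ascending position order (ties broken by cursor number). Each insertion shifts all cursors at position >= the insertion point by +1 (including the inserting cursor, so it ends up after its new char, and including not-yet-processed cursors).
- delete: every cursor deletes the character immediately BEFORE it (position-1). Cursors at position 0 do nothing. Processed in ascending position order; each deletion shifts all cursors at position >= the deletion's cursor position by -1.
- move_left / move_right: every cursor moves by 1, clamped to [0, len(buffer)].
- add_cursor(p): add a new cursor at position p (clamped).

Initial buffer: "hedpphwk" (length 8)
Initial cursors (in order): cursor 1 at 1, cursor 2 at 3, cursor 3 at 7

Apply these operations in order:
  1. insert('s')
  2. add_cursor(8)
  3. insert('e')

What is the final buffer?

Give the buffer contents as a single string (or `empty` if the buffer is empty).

After op 1 (insert('s')): buffer="hsedspphwsk" (len 11), cursors c1@2 c2@5 c3@10, authorship .1..2....3.
After op 2 (add_cursor(8)): buffer="hsedspphwsk" (len 11), cursors c1@2 c2@5 c4@8 c3@10, authorship .1..2....3.
After op 3 (insert('e')): buffer="hseedsepphewsek" (len 15), cursors c1@3 c2@7 c4@11 c3@14, authorship .11..22...4.33.

Answer: hseedsepphewsek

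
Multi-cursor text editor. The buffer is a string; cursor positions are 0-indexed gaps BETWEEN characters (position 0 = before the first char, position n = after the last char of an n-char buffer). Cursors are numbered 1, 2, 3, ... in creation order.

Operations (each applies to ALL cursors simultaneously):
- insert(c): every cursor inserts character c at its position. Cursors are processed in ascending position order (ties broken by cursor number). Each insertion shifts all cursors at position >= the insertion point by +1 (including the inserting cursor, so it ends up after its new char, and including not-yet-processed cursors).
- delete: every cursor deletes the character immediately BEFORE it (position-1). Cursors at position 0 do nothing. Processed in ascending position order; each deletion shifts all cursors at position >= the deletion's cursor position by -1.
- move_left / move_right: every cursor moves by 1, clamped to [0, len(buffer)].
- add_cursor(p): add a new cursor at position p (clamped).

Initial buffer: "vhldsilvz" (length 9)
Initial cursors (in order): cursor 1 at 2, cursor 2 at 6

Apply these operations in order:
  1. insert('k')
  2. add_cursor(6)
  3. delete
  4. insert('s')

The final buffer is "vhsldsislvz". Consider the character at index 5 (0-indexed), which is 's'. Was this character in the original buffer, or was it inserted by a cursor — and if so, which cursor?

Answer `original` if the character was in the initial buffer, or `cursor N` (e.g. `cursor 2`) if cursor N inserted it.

Answer: cursor 3

Derivation:
After op 1 (insert('k')): buffer="vhkldsiklvz" (len 11), cursors c1@3 c2@8, authorship ..1....2...
After op 2 (add_cursor(6)): buffer="vhkldsiklvz" (len 11), cursors c1@3 c3@6 c2@8, authorship ..1....2...
After op 3 (delete): buffer="vhldilvz" (len 8), cursors c1@2 c3@4 c2@5, authorship ........
After op 4 (insert('s')): buffer="vhsldsislvz" (len 11), cursors c1@3 c3@6 c2@8, authorship ..1..3.2...
Authorship (.=original, N=cursor N): . . 1 . . 3 . 2 . . .
Index 5: author = 3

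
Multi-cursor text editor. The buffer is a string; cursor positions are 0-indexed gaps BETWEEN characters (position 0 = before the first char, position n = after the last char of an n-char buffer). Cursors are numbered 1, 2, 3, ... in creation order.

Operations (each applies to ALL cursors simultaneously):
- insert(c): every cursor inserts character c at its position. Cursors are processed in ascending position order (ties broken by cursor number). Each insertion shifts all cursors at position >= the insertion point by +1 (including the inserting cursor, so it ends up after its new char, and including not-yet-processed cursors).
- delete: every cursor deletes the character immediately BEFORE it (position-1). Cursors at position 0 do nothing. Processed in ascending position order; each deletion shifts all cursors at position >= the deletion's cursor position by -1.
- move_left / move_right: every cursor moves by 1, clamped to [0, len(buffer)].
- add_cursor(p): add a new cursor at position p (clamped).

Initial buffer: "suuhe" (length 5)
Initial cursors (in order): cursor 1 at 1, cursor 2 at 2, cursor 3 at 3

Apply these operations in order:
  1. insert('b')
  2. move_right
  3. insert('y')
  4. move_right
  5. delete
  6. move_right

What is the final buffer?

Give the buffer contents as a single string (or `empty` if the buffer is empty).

Answer: sbuyuyhy

Derivation:
After op 1 (insert('b')): buffer="sbububhe" (len 8), cursors c1@2 c2@4 c3@6, authorship .1.2.3..
After op 2 (move_right): buffer="sbububhe" (len 8), cursors c1@3 c2@5 c3@7, authorship .1.2.3..
After op 3 (insert('y')): buffer="sbuybuybhye" (len 11), cursors c1@4 c2@7 c3@10, authorship .1.12.23.3.
After op 4 (move_right): buffer="sbuybuybhye" (len 11), cursors c1@5 c2@8 c3@11, authorship .1.12.23.3.
After op 5 (delete): buffer="sbuyuyhy" (len 8), cursors c1@4 c2@6 c3@8, authorship .1.1.2.3
After op 6 (move_right): buffer="sbuyuyhy" (len 8), cursors c1@5 c2@7 c3@8, authorship .1.1.2.3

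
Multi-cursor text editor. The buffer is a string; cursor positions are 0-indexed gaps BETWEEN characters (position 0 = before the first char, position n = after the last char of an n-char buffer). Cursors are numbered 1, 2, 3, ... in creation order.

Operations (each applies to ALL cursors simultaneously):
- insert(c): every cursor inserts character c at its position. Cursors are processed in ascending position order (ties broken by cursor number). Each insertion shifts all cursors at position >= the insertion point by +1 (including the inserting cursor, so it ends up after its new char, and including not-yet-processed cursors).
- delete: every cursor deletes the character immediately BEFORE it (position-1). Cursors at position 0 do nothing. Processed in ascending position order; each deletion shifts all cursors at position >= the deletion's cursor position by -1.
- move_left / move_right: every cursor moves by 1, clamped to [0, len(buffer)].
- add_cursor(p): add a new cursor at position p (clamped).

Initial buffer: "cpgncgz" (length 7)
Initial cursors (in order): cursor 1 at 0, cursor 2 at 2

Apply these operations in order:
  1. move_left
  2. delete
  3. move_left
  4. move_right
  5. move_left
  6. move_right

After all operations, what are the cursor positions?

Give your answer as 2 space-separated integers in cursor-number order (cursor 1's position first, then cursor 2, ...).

Answer: 1 1

Derivation:
After op 1 (move_left): buffer="cpgncgz" (len 7), cursors c1@0 c2@1, authorship .......
After op 2 (delete): buffer="pgncgz" (len 6), cursors c1@0 c2@0, authorship ......
After op 3 (move_left): buffer="pgncgz" (len 6), cursors c1@0 c2@0, authorship ......
After op 4 (move_right): buffer="pgncgz" (len 6), cursors c1@1 c2@1, authorship ......
After op 5 (move_left): buffer="pgncgz" (len 6), cursors c1@0 c2@0, authorship ......
After op 6 (move_right): buffer="pgncgz" (len 6), cursors c1@1 c2@1, authorship ......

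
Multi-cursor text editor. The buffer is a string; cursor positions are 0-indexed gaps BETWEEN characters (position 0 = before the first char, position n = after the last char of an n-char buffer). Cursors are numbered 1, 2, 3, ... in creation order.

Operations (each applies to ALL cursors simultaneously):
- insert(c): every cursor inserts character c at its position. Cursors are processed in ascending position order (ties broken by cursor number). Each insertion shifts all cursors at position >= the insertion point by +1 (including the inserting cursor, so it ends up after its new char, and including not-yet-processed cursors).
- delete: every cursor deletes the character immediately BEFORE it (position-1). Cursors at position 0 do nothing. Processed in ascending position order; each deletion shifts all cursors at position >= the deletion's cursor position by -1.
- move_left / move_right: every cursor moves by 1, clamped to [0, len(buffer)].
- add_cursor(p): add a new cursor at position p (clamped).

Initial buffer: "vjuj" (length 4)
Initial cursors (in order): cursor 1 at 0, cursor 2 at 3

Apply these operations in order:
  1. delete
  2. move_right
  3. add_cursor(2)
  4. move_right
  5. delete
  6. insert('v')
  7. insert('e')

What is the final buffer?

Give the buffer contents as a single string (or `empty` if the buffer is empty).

Answer: vvveee

Derivation:
After op 1 (delete): buffer="vjj" (len 3), cursors c1@0 c2@2, authorship ...
After op 2 (move_right): buffer="vjj" (len 3), cursors c1@1 c2@3, authorship ...
After op 3 (add_cursor(2)): buffer="vjj" (len 3), cursors c1@1 c3@2 c2@3, authorship ...
After op 4 (move_right): buffer="vjj" (len 3), cursors c1@2 c2@3 c3@3, authorship ...
After op 5 (delete): buffer="" (len 0), cursors c1@0 c2@0 c3@0, authorship 
After op 6 (insert('v')): buffer="vvv" (len 3), cursors c1@3 c2@3 c3@3, authorship 123
After op 7 (insert('e')): buffer="vvveee" (len 6), cursors c1@6 c2@6 c3@6, authorship 123123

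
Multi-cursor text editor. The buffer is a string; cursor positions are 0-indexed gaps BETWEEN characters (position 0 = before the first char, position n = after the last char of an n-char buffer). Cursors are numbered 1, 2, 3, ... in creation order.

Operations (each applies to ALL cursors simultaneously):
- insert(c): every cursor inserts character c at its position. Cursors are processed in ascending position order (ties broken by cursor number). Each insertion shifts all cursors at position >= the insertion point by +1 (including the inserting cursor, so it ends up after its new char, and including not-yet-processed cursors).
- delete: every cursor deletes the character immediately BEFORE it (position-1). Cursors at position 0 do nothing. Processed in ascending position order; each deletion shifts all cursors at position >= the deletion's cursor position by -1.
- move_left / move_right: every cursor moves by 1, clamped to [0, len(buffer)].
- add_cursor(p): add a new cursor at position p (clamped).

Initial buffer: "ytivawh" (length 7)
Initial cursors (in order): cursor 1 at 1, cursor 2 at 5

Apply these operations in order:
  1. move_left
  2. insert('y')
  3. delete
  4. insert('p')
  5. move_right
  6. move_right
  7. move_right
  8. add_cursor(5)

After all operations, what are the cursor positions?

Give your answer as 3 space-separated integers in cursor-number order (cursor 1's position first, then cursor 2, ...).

After op 1 (move_left): buffer="ytivawh" (len 7), cursors c1@0 c2@4, authorship .......
After op 2 (insert('y')): buffer="yytivyawh" (len 9), cursors c1@1 c2@6, authorship 1....2...
After op 3 (delete): buffer="ytivawh" (len 7), cursors c1@0 c2@4, authorship .......
After op 4 (insert('p')): buffer="pytivpawh" (len 9), cursors c1@1 c2@6, authorship 1....2...
After op 5 (move_right): buffer="pytivpawh" (len 9), cursors c1@2 c2@7, authorship 1....2...
After op 6 (move_right): buffer="pytivpawh" (len 9), cursors c1@3 c2@8, authorship 1....2...
After op 7 (move_right): buffer="pytivpawh" (len 9), cursors c1@4 c2@9, authorship 1....2...
After op 8 (add_cursor(5)): buffer="pytivpawh" (len 9), cursors c1@4 c3@5 c2@9, authorship 1....2...

Answer: 4 9 5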